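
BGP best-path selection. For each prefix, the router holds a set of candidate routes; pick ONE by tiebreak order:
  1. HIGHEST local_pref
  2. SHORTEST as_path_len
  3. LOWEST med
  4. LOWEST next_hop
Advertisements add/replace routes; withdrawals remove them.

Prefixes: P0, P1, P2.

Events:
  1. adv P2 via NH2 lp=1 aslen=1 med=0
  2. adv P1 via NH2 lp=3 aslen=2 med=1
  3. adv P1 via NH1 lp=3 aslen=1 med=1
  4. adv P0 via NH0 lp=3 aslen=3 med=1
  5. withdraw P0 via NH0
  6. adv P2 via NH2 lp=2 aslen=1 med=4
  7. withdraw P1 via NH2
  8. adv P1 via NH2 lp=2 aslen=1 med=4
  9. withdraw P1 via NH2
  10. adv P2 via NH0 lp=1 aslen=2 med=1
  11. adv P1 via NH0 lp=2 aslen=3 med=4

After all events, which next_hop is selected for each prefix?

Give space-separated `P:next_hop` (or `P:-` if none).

Op 1: best P0=- P1=- P2=NH2
Op 2: best P0=- P1=NH2 P2=NH2
Op 3: best P0=- P1=NH1 P2=NH2
Op 4: best P0=NH0 P1=NH1 P2=NH2
Op 5: best P0=- P1=NH1 P2=NH2
Op 6: best P0=- P1=NH1 P2=NH2
Op 7: best P0=- P1=NH1 P2=NH2
Op 8: best P0=- P1=NH1 P2=NH2
Op 9: best P0=- P1=NH1 P2=NH2
Op 10: best P0=- P1=NH1 P2=NH2
Op 11: best P0=- P1=NH1 P2=NH2

Answer: P0:- P1:NH1 P2:NH2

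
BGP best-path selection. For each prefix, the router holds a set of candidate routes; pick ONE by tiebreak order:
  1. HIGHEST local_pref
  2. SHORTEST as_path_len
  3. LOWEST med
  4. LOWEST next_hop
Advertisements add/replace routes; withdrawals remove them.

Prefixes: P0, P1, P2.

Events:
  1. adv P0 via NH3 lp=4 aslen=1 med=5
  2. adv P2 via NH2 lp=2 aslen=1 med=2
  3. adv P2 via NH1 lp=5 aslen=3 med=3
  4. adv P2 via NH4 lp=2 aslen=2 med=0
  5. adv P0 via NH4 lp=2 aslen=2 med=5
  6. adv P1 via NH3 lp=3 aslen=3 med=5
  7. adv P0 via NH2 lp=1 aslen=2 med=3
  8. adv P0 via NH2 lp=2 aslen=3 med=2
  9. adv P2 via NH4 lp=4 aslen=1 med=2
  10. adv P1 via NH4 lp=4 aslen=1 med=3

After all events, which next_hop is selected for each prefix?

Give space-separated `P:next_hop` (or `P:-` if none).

Op 1: best P0=NH3 P1=- P2=-
Op 2: best P0=NH3 P1=- P2=NH2
Op 3: best P0=NH3 P1=- P2=NH1
Op 4: best P0=NH3 P1=- P2=NH1
Op 5: best P0=NH3 P1=- P2=NH1
Op 6: best P0=NH3 P1=NH3 P2=NH1
Op 7: best P0=NH3 P1=NH3 P2=NH1
Op 8: best P0=NH3 P1=NH3 P2=NH1
Op 9: best P0=NH3 P1=NH3 P2=NH1
Op 10: best P0=NH3 P1=NH4 P2=NH1

Answer: P0:NH3 P1:NH4 P2:NH1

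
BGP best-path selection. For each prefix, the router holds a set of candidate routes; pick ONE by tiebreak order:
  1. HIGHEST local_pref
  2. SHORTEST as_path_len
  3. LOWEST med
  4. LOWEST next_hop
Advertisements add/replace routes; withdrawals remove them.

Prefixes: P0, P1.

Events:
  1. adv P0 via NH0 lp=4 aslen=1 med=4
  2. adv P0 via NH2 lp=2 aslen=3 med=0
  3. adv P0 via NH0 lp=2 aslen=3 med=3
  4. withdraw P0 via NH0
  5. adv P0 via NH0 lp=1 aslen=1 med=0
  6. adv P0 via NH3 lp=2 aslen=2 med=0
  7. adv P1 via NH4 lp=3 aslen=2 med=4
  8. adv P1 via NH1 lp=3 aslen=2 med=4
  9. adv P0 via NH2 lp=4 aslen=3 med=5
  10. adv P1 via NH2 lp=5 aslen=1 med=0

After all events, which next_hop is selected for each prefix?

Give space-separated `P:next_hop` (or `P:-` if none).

Op 1: best P0=NH0 P1=-
Op 2: best P0=NH0 P1=-
Op 3: best P0=NH2 P1=-
Op 4: best P0=NH2 P1=-
Op 5: best P0=NH2 P1=-
Op 6: best P0=NH3 P1=-
Op 7: best P0=NH3 P1=NH4
Op 8: best P0=NH3 P1=NH1
Op 9: best P0=NH2 P1=NH1
Op 10: best P0=NH2 P1=NH2

Answer: P0:NH2 P1:NH2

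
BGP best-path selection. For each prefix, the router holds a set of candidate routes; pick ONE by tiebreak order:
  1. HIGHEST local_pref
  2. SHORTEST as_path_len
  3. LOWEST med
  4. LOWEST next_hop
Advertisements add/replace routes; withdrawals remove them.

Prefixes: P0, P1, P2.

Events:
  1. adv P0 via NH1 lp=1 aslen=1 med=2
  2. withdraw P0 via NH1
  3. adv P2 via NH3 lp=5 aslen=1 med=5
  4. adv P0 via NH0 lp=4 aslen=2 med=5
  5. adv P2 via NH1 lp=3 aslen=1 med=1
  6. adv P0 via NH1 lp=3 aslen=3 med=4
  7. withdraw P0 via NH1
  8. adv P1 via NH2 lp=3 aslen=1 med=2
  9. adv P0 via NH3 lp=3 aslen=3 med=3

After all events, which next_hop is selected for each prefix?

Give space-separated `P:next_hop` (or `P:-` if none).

Op 1: best P0=NH1 P1=- P2=-
Op 2: best P0=- P1=- P2=-
Op 3: best P0=- P1=- P2=NH3
Op 4: best P0=NH0 P1=- P2=NH3
Op 5: best P0=NH0 P1=- P2=NH3
Op 6: best P0=NH0 P1=- P2=NH3
Op 7: best P0=NH0 P1=- P2=NH3
Op 8: best P0=NH0 P1=NH2 P2=NH3
Op 9: best P0=NH0 P1=NH2 P2=NH3

Answer: P0:NH0 P1:NH2 P2:NH3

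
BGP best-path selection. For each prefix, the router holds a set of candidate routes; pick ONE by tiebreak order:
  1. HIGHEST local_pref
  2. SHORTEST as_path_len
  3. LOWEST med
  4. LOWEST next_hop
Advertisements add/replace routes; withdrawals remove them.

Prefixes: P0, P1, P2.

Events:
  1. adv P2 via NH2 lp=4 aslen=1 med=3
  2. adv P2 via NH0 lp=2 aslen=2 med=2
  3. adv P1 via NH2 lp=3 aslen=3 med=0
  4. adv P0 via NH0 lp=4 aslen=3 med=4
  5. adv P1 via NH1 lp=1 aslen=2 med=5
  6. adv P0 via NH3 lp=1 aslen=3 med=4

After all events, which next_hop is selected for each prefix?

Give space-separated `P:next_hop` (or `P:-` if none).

Op 1: best P0=- P1=- P2=NH2
Op 2: best P0=- P1=- P2=NH2
Op 3: best P0=- P1=NH2 P2=NH2
Op 4: best P0=NH0 P1=NH2 P2=NH2
Op 5: best P0=NH0 P1=NH2 P2=NH2
Op 6: best P0=NH0 P1=NH2 P2=NH2

Answer: P0:NH0 P1:NH2 P2:NH2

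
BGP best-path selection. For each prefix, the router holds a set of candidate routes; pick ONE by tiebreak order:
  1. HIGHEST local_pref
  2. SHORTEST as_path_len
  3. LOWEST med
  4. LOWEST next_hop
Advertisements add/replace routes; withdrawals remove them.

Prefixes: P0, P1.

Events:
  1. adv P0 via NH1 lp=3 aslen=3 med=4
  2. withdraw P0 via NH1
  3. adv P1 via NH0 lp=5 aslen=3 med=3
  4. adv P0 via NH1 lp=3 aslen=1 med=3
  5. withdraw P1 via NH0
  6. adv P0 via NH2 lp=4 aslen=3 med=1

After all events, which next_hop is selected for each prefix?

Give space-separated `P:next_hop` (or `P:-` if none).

Answer: P0:NH2 P1:-

Derivation:
Op 1: best P0=NH1 P1=-
Op 2: best P0=- P1=-
Op 3: best P0=- P1=NH0
Op 4: best P0=NH1 P1=NH0
Op 5: best P0=NH1 P1=-
Op 6: best P0=NH2 P1=-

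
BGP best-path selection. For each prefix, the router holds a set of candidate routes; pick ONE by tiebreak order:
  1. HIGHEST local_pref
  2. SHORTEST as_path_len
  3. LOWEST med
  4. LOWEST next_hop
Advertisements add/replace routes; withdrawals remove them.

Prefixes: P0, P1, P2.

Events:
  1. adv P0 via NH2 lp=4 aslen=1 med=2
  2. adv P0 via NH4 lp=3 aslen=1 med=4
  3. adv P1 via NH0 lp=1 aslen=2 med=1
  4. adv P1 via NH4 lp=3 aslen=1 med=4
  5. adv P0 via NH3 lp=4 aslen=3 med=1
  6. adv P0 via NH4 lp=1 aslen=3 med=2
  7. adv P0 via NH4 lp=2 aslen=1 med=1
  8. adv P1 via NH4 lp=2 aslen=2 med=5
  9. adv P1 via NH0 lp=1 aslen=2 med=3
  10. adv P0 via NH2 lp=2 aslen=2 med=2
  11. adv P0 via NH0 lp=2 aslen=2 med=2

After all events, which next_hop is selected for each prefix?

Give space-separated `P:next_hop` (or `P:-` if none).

Answer: P0:NH3 P1:NH4 P2:-

Derivation:
Op 1: best P0=NH2 P1=- P2=-
Op 2: best P0=NH2 P1=- P2=-
Op 3: best P0=NH2 P1=NH0 P2=-
Op 4: best P0=NH2 P1=NH4 P2=-
Op 5: best P0=NH2 P1=NH4 P2=-
Op 6: best P0=NH2 P1=NH4 P2=-
Op 7: best P0=NH2 P1=NH4 P2=-
Op 8: best P0=NH2 P1=NH4 P2=-
Op 9: best P0=NH2 P1=NH4 P2=-
Op 10: best P0=NH3 P1=NH4 P2=-
Op 11: best P0=NH3 P1=NH4 P2=-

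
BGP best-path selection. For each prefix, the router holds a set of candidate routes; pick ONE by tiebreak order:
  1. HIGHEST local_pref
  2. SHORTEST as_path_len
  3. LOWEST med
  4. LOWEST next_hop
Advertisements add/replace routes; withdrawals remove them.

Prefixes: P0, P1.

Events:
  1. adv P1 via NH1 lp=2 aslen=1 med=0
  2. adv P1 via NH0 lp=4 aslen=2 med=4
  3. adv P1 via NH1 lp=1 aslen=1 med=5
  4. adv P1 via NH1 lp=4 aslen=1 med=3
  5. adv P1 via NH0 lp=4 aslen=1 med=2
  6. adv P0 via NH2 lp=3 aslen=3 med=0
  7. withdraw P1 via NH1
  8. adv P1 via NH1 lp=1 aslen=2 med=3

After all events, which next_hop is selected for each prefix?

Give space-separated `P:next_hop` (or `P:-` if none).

Answer: P0:NH2 P1:NH0

Derivation:
Op 1: best P0=- P1=NH1
Op 2: best P0=- P1=NH0
Op 3: best P0=- P1=NH0
Op 4: best P0=- P1=NH1
Op 5: best P0=- P1=NH0
Op 6: best P0=NH2 P1=NH0
Op 7: best P0=NH2 P1=NH0
Op 8: best P0=NH2 P1=NH0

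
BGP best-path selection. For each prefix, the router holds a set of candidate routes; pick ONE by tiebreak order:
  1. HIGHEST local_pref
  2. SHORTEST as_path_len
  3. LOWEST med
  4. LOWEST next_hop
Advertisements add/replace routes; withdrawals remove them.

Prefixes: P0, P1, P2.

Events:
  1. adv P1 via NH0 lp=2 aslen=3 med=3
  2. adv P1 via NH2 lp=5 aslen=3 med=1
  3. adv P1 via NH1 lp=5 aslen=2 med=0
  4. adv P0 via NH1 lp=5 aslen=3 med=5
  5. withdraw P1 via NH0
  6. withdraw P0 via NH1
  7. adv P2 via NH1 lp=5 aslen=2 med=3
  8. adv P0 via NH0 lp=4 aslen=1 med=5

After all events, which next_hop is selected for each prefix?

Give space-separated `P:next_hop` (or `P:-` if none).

Answer: P0:NH0 P1:NH1 P2:NH1

Derivation:
Op 1: best P0=- P1=NH0 P2=-
Op 2: best P0=- P1=NH2 P2=-
Op 3: best P0=- P1=NH1 P2=-
Op 4: best P0=NH1 P1=NH1 P2=-
Op 5: best P0=NH1 P1=NH1 P2=-
Op 6: best P0=- P1=NH1 P2=-
Op 7: best P0=- P1=NH1 P2=NH1
Op 8: best P0=NH0 P1=NH1 P2=NH1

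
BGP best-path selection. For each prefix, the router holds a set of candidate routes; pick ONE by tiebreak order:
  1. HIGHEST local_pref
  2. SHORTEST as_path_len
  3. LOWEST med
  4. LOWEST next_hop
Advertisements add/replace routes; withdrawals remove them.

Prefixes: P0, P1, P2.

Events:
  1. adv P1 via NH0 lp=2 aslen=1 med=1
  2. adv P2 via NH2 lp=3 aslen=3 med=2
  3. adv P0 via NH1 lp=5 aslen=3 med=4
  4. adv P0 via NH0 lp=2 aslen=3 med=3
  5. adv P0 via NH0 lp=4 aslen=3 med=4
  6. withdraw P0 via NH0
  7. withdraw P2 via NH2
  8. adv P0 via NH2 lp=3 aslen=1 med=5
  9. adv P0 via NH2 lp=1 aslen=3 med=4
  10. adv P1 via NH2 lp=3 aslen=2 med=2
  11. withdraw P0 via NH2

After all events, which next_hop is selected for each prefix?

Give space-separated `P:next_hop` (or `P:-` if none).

Answer: P0:NH1 P1:NH2 P2:-

Derivation:
Op 1: best P0=- P1=NH0 P2=-
Op 2: best P0=- P1=NH0 P2=NH2
Op 3: best P0=NH1 P1=NH0 P2=NH2
Op 4: best P0=NH1 P1=NH0 P2=NH2
Op 5: best P0=NH1 P1=NH0 P2=NH2
Op 6: best P0=NH1 P1=NH0 P2=NH2
Op 7: best P0=NH1 P1=NH0 P2=-
Op 8: best P0=NH1 P1=NH0 P2=-
Op 9: best P0=NH1 P1=NH0 P2=-
Op 10: best P0=NH1 P1=NH2 P2=-
Op 11: best P0=NH1 P1=NH2 P2=-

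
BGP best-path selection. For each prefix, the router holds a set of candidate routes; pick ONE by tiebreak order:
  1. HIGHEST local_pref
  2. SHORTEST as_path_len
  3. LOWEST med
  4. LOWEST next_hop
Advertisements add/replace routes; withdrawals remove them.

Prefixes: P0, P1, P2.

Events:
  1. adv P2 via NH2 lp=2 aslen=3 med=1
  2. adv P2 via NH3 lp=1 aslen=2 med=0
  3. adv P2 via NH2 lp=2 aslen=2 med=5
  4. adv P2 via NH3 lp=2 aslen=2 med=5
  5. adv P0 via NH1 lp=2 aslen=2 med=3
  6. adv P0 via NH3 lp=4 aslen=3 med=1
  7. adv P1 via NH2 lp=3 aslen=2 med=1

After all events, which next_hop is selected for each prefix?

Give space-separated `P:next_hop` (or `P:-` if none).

Answer: P0:NH3 P1:NH2 P2:NH2

Derivation:
Op 1: best P0=- P1=- P2=NH2
Op 2: best P0=- P1=- P2=NH2
Op 3: best P0=- P1=- P2=NH2
Op 4: best P0=- P1=- P2=NH2
Op 5: best P0=NH1 P1=- P2=NH2
Op 6: best P0=NH3 P1=- P2=NH2
Op 7: best P0=NH3 P1=NH2 P2=NH2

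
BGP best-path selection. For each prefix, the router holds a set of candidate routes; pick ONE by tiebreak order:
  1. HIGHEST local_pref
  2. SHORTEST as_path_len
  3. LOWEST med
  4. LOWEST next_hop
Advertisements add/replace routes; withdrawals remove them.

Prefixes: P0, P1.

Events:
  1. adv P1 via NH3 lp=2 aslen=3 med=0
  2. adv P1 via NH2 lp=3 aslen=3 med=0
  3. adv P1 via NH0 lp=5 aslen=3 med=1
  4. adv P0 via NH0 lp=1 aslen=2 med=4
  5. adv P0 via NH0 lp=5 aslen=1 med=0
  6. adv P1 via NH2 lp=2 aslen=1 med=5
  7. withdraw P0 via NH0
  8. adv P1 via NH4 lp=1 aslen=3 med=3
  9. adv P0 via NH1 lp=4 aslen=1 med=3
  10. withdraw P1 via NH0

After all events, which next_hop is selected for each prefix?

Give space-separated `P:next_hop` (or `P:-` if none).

Op 1: best P0=- P1=NH3
Op 2: best P0=- P1=NH2
Op 3: best P0=- P1=NH0
Op 4: best P0=NH0 P1=NH0
Op 5: best P0=NH0 P1=NH0
Op 6: best P0=NH0 P1=NH0
Op 7: best P0=- P1=NH0
Op 8: best P0=- P1=NH0
Op 9: best P0=NH1 P1=NH0
Op 10: best P0=NH1 P1=NH2

Answer: P0:NH1 P1:NH2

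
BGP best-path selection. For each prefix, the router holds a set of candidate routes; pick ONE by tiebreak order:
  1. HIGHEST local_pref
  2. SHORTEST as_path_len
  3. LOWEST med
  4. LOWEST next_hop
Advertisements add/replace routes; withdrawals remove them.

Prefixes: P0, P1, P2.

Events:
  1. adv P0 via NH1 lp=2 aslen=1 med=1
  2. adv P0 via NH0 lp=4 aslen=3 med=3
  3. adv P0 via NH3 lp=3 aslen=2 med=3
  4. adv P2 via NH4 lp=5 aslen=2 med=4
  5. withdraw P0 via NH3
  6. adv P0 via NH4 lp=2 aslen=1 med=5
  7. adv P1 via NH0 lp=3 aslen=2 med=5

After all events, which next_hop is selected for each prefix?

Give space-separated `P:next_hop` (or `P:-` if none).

Op 1: best P0=NH1 P1=- P2=-
Op 2: best P0=NH0 P1=- P2=-
Op 3: best P0=NH0 P1=- P2=-
Op 4: best P0=NH0 P1=- P2=NH4
Op 5: best P0=NH0 P1=- P2=NH4
Op 6: best P0=NH0 P1=- P2=NH4
Op 7: best P0=NH0 P1=NH0 P2=NH4

Answer: P0:NH0 P1:NH0 P2:NH4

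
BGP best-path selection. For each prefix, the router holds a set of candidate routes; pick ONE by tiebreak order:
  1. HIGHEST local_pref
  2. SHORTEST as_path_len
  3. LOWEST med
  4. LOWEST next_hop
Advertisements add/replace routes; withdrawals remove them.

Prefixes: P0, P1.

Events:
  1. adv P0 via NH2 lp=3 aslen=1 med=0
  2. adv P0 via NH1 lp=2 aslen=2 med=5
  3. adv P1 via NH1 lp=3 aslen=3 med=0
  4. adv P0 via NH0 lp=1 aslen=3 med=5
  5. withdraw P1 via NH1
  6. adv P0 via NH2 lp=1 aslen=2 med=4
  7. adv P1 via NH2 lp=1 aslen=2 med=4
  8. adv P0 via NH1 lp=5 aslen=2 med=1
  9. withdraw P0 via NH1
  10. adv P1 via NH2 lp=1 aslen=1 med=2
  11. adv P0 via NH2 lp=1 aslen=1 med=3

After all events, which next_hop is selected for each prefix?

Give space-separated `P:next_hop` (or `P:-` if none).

Answer: P0:NH2 P1:NH2

Derivation:
Op 1: best P0=NH2 P1=-
Op 2: best P0=NH2 P1=-
Op 3: best P0=NH2 P1=NH1
Op 4: best P0=NH2 P1=NH1
Op 5: best P0=NH2 P1=-
Op 6: best P0=NH1 P1=-
Op 7: best P0=NH1 P1=NH2
Op 8: best P0=NH1 P1=NH2
Op 9: best P0=NH2 P1=NH2
Op 10: best P0=NH2 P1=NH2
Op 11: best P0=NH2 P1=NH2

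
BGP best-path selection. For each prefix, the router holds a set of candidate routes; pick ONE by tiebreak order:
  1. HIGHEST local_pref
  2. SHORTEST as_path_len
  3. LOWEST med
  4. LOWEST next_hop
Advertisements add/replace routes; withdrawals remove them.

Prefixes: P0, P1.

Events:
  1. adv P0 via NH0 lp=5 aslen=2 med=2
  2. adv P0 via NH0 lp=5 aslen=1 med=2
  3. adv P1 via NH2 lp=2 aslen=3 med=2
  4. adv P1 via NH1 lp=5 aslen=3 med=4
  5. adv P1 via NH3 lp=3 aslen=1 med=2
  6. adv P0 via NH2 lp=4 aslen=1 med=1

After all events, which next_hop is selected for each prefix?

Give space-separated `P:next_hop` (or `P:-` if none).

Answer: P0:NH0 P1:NH1

Derivation:
Op 1: best P0=NH0 P1=-
Op 2: best P0=NH0 P1=-
Op 3: best P0=NH0 P1=NH2
Op 4: best P0=NH0 P1=NH1
Op 5: best P0=NH0 P1=NH1
Op 6: best P0=NH0 P1=NH1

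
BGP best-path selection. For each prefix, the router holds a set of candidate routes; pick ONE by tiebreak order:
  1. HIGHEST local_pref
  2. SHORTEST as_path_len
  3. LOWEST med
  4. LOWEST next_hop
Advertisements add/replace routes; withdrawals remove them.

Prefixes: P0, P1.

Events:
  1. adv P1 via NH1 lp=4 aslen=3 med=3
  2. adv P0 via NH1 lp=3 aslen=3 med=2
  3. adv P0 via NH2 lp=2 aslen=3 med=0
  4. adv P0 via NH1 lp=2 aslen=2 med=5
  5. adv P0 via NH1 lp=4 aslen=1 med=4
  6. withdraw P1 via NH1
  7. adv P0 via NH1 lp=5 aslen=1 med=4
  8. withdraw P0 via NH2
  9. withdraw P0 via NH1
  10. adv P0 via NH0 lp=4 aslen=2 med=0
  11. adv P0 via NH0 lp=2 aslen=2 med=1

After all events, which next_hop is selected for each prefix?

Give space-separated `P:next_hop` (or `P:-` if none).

Op 1: best P0=- P1=NH1
Op 2: best P0=NH1 P1=NH1
Op 3: best P0=NH1 P1=NH1
Op 4: best P0=NH1 P1=NH1
Op 5: best P0=NH1 P1=NH1
Op 6: best P0=NH1 P1=-
Op 7: best P0=NH1 P1=-
Op 8: best P0=NH1 P1=-
Op 9: best P0=- P1=-
Op 10: best P0=NH0 P1=-
Op 11: best P0=NH0 P1=-

Answer: P0:NH0 P1:-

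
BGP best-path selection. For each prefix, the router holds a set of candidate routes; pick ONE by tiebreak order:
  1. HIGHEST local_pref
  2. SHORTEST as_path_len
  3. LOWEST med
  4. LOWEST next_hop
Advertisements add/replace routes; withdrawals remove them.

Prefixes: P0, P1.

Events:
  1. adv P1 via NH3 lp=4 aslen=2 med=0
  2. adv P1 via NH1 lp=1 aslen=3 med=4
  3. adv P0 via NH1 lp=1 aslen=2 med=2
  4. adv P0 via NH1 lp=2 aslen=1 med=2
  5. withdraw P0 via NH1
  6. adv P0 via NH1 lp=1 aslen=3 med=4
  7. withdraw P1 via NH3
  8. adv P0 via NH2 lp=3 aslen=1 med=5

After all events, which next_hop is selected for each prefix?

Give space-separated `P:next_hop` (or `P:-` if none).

Answer: P0:NH2 P1:NH1

Derivation:
Op 1: best P0=- P1=NH3
Op 2: best P0=- P1=NH3
Op 3: best P0=NH1 P1=NH3
Op 4: best P0=NH1 P1=NH3
Op 5: best P0=- P1=NH3
Op 6: best P0=NH1 P1=NH3
Op 7: best P0=NH1 P1=NH1
Op 8: best P0=NH2 P1=NH1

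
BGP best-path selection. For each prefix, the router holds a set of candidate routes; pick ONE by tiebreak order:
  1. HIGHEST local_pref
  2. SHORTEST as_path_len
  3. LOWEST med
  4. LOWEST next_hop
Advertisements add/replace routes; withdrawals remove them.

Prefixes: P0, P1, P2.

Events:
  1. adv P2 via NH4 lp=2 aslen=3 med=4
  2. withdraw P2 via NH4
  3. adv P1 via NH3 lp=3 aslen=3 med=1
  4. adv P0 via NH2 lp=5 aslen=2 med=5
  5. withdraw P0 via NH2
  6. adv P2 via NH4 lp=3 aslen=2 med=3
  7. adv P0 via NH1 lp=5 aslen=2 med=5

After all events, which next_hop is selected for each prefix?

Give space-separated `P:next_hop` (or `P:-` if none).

Op 1: best P0=- P1=- P2=NH4
Op 2: best P0=- P1=- P2=-
Op 3: best P0=- P1=NH3 P2=-
Op 4: best P0=NH2 P1=NH3 P2=-
Op 5: best P0=- P1=NH3 P2=-
Op 6: best P0=- P1=NH3 P2=NH4
Op 7: best P0=NH1 P1=NH3 P2=NH4

Answer: P0:NH1 P1:NH3 P2:NH4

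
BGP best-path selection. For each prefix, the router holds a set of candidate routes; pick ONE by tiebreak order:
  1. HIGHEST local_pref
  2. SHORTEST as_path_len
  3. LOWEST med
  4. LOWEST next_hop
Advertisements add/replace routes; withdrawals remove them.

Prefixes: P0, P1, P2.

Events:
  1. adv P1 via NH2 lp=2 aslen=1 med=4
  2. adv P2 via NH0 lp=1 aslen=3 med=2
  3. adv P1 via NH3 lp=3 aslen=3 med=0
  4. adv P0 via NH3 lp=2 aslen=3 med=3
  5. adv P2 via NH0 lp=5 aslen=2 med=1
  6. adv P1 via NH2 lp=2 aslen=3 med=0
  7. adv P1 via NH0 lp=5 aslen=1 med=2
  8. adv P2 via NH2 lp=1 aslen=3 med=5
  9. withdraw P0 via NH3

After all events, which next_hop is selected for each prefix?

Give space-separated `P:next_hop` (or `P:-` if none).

Answer: P0:- P1:NH0 P2:NH0

Derivation:
Op 1: best P0=- P1=NH2 P2=-
Op 2: best P0=- P1=NH2 P2=NH0
Op 3: best P0=- P1=NH3 P2=NH0
Op 4: best P0=NH3 P1=NH3 P2=NH0
Op 5: best P0=NH3 P1=NH3 P2=NH0
Op 6: best P0=NH3 P1=NH3 P2=NH0
Op 7: best P0=NH3 P1=NH0 P2=NH0
Op 8: best P0=NH3 P1=NH0 P2=NH0
Op 9: best P0=- P1=NH0 P2=NH0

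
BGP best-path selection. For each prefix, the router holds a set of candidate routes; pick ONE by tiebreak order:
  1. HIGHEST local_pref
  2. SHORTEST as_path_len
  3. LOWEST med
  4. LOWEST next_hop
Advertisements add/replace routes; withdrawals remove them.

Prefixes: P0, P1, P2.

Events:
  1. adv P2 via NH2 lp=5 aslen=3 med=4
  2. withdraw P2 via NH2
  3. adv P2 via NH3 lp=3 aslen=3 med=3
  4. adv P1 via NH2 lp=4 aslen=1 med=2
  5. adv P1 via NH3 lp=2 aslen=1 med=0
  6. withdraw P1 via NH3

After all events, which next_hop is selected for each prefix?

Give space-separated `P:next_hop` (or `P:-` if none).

Op 1: best P0=- P1=- P2=NH2
Op 2: best P0=- P1=- P2=-
Op 3: best P0=- P1=- P2=NH3
Op 4: best P0=- P1=NH2 P2=NH3
Op 5: best P0=- P1=NH2 P2=NH3
Op 6: best P0=- P1=NH2 P2=NH3

Answer: P0:- P1:NH2 P2:NH3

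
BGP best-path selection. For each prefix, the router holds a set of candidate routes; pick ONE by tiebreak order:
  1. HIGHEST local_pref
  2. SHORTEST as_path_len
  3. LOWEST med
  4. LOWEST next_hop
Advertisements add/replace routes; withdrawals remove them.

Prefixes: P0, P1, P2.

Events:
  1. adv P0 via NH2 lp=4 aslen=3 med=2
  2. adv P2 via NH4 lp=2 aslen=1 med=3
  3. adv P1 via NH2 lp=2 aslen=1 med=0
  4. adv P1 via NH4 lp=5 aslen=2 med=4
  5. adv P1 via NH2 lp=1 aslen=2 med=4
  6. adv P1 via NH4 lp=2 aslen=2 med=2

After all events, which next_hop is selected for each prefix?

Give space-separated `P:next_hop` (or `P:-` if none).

Op 1: best P0=NH2 P1=- P2=-
Op 2: best P0=NH2 P1=- P2=NH4
Op 3: best P0=NH2 P1=NH2 P2=NH4
Op 4: best P0=NH2 P1=NH4 P2=NH4
Op 5: best P0=NH2 P1=NH4 P2=NH4
Op 6: best P0=NH2 P1=NH4 P2=NH4

Answer: P0:NH2 P1:NH4 P2:NH4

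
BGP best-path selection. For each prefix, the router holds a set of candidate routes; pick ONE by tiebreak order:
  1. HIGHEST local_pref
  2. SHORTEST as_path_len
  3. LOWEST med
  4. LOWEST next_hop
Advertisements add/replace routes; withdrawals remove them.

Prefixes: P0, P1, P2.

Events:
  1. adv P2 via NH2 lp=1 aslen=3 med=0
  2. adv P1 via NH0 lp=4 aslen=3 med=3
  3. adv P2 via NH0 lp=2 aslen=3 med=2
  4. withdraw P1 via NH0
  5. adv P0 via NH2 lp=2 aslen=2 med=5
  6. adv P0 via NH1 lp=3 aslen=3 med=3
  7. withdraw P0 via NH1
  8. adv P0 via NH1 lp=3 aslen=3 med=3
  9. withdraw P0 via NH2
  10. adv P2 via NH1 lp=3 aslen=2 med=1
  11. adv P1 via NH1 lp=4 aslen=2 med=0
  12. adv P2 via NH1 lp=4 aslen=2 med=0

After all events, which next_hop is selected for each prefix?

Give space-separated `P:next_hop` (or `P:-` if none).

Op 1: best P0=- P1=- P2=NH2
Op 2: best P0=- P1=NH0 P2=NH2
Op 3: best P0=- P1=NH0 P2=NH0
Op 4: best P0=- P1=- P2=NH0
Op 5: best P0=NH2 P1=- P2=NH0
Op 6: best P0=NH1 P1=- P2=NH0
Op 7: best P0=NH2 P1=- P2=NH0
Op 8: best P0=NH1 P1=- P2=NH0
Op 9: best P0=NH1 P1=- P2=NH0
Op 10: best P0=NH1 P1=- P2=NH1
Op 11: best P0=NH1 P1=NH1 P2=NH1
Op 12: best P0=NH1 P1=NH1 P2=NH1

Answer: P0:NH1 P1:NH1 P2:NH1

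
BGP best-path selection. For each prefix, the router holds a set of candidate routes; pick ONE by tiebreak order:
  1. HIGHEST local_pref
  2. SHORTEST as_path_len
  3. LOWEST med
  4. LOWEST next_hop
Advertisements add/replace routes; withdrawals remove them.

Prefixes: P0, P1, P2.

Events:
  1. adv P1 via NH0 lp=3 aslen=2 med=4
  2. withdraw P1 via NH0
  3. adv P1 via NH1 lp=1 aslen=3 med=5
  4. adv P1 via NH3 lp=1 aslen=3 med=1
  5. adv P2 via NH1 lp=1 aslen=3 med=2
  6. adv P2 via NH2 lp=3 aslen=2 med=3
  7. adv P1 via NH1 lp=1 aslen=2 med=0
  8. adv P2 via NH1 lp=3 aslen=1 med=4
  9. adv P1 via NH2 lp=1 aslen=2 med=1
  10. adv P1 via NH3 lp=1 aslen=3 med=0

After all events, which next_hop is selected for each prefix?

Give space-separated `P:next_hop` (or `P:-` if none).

Answer: P0:- P1:NH1 P2:NH1

Derivation:
Op 1: best P0=- P1=NH0 P2=-
Op 2: best P0=- P1=- P2=-
Op 3: best P0=- P1=NH1 P2=-
Op 4: best P0=- P1=NH3 P2=-
Op 5: best P0=- P1=NH3 P2=NH1
Op 6: best P0=- P1=NH3 P2=NH2
Op 7: best P0=- P1=NH1 P2=NH2
Op 8: best P0=- P1=NH1 P2=NH1
Op 9: best P0=- P1=NH1 P2=NH1
Op 10: best P0=- P1=NH1 P2=NH1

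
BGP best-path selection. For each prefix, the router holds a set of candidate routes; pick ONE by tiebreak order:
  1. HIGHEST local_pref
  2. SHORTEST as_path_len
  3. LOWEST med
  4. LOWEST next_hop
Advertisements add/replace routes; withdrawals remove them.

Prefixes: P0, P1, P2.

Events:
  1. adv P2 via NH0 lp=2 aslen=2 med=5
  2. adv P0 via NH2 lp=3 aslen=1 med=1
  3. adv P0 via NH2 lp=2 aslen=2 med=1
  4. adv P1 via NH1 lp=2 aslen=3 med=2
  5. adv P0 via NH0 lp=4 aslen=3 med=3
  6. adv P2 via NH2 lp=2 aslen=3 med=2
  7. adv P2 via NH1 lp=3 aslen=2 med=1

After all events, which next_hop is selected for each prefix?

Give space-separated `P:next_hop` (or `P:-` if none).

Op 1: best P0=- P1=- P2=NH0
Op 2: best P0=NH2 P1=- P2=NH0
Op 3: best P0=NH2 P1=- P2=NH0
Op 4: best P0=NH2 P1=NH1 P2=NH0
Op 5: best P0=NH0 P1=NH1 P2=NH0
Op 6: best P0=NH0 P1=NH1 P2=NH0
Op 7: best P0=NH0 P1=NH1 P2=NH1

Answer: P0:NH0 P1:NH1 P2:NH1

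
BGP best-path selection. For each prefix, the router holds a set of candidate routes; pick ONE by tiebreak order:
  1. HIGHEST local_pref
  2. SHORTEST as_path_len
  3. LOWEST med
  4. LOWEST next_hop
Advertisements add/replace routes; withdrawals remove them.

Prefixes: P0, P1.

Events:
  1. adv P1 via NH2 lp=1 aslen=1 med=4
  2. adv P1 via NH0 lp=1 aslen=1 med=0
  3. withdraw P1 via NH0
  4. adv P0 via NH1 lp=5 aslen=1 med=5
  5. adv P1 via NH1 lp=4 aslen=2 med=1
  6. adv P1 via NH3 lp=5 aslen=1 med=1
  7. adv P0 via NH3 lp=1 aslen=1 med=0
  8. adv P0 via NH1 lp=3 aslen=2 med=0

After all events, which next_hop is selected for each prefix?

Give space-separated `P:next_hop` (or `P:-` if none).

Answer: P0:NH1 P1:NH3

Derivation:
Op 1: best P0=- P1=NH2
Op 2: best P0=- P1=NH0
Op 3: best P0=- P1=NH2
Op 4: best P0=NH1 P1=NH2
Op 5: best P0=NH1 P1=NH1
Op 6: best P0=NH1 P1=NH3
Op 7: best P0=NH1 P1=NH3
Op 8: best P0=NH1 P1=NH3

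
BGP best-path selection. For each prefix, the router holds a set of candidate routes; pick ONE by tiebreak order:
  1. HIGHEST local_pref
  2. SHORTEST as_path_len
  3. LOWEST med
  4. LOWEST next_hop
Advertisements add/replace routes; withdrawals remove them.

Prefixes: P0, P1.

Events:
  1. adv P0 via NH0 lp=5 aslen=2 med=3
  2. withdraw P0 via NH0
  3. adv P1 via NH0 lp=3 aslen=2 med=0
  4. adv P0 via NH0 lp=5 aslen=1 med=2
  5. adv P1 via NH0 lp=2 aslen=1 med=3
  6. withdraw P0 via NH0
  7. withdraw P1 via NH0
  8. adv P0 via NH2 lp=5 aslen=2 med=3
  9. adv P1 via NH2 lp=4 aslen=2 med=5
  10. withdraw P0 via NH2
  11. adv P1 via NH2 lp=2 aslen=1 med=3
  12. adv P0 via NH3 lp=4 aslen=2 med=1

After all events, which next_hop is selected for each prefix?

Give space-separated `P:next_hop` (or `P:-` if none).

Answer: P0:NH3 P1:NH2

Derivation:
Op 1: best P0=NH0 P1=-
Op 2: best P0=- P1=-
Op 3: best P0=- P1=NH0
Op 4: best P0=NH0 P1=NH0
Op 5: best P0=NH0 P1=NH0
Op 6: best P0=- P1=NH0
Op 7: best P0=- P1=-
Op 8: best P0=NH2 P1=-
Op 9: best P0=NH2 P1=NH2
Op 10: best P0=- P1=NH2
Op 11: best P0=- P1=NH2
Op 12: best P0=NH3 P1=NH2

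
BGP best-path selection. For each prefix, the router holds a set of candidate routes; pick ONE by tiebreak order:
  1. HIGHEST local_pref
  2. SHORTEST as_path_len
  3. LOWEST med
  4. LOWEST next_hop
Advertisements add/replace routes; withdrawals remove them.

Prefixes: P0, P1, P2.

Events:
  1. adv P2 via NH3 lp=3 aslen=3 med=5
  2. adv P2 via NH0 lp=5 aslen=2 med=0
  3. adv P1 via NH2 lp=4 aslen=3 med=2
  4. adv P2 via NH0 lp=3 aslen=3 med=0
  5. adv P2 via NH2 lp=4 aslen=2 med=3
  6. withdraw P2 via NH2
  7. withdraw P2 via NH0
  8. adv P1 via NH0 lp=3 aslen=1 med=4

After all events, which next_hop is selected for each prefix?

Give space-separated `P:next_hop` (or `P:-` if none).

Op 1: best P0=- P1=- P2=NH3
Op 2: best P0=- P1=- P2=NH0
Op 3: best P0=- P1=NH2 P2=NH0
Op 4: best P0=- P1=NH2 P2=NH0
Op 5: best P0=- P1=NH2 P2=NH2
Op 6: best P0=- P1=NH2 P2=NH0
Op 7: best P0=- P1=NH2 P2=NH3
Op 8: best P0=- P1=NH2 P2=NH3

Answer: P0:- P1:NH2 P2:NH3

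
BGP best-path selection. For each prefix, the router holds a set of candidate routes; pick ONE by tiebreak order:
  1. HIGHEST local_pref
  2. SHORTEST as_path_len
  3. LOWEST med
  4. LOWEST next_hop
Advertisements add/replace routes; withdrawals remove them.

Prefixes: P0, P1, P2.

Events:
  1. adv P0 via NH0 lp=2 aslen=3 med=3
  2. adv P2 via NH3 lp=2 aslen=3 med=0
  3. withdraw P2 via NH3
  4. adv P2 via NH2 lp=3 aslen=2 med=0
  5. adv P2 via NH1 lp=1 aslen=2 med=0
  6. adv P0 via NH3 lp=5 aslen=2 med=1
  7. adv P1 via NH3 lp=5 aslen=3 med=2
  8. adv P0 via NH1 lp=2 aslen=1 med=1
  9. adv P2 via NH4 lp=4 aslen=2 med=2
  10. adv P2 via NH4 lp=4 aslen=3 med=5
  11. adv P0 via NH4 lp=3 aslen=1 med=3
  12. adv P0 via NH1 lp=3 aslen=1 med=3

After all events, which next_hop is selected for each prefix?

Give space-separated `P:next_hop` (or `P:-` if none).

Answer: P0:NH3 P1:NH3 P2:NH4

Derivation:
Op 1: best P0=NH0 P1=- P2=-
Op 2: best P0=NH0 P1=- P2=NH3
Op 3: best P0=NH0 P1=- P2=-
Op 4: best P0=NH0 P1=- P2=NH2
Op 5: best P0=NH0 P1=- P2=NH2
Op 6: best P0=NH3 P1=- P2=NH2
Op 7: best P0=NH3 P1=NH3 P2=NH2
Op 8: best P0=NH3 P1=NH3 P2=NH2
Op 9: best P0=NH3 P1=NH3 P2=NH4
Op 10: best P0=NH3 P1=NH3 P2=NH4
Op 11: best P0=NH3 P1=NH3 P2=NH4
Op 12: best P0=NH3 P1=NH3 P2=NH4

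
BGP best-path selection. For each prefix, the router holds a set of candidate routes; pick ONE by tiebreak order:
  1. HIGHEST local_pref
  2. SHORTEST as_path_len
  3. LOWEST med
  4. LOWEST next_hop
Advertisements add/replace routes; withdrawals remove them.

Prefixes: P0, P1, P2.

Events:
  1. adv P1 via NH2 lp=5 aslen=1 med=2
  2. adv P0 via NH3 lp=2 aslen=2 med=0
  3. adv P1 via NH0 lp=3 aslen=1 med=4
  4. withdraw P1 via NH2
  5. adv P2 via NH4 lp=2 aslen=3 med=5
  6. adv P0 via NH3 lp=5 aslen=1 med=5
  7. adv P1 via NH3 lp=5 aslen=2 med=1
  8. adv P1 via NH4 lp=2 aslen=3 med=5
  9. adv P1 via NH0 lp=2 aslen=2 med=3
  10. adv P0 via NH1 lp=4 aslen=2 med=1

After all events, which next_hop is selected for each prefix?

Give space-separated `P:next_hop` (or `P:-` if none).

Op 1: best P0=- P1=NH2 P2=-
Op 2: best P0=NH3 P1=NH2 P2=-
Op 3: best P0=NH3 P1=NH2 P2=-
Op 4: best P0=NH3 P1=NH0 P2=-
Op 5: best P0=NH3 P1=NH0 P2=NH4
Op 6: best P0=NH3 P1=NH0 P2=NH4
Op 7: best P0=NH3 P1=NH3 P2=NH4
Op 8: best P0=NH3 P1=NH3 P2=NH4
Op 9: best P0=NH3 P1=NH3 P2=NH4
Op 10: best P0=NH3 P1=NH3 P2=NH4

Answer: P0:NH3 P1:NH3 P2:NH4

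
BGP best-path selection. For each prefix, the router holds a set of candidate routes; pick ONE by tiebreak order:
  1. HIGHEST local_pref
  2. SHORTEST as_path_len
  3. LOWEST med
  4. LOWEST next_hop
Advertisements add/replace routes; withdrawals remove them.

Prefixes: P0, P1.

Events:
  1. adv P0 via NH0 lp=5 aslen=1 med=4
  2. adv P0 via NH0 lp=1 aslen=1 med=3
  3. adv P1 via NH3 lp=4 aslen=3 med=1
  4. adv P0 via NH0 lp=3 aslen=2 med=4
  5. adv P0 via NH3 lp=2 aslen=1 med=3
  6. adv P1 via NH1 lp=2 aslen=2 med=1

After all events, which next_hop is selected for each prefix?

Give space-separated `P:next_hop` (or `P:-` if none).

Answer: P0:NH0 P1:NH3

Derivation:
Op 1: best P0=NH0 P1=-
Op 2: best P0=NH0 P1=-
Op 3: best P0=NH0 P1=NH3
Op 4: best P0=NH0 P1=NH3
Op 5: best P0=NH0 P1=NH3
Op 6: best P0=NH0 P1=NH3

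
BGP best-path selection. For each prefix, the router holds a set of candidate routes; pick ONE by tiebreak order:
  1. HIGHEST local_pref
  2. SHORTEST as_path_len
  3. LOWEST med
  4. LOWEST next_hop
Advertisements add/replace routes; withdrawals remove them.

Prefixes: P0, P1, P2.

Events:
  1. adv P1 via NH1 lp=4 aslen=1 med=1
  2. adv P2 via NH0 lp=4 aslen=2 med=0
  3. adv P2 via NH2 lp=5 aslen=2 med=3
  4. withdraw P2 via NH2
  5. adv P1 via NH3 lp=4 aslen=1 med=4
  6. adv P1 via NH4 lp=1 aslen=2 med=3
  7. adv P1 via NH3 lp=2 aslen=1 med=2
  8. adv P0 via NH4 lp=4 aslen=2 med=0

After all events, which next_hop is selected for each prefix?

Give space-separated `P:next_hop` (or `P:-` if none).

Answer: P0:NH4 P1:NH1 P2:NH0

Derivation:
Op 1: best P0=- P1=NH1 P2=-
Op 2: best P0=- P1=NH1 P2=NH0
Op 3: best P0=- P1=NH1 P2=NH2
Op 4: best P0=- P1=NH1 P2=NH0
Op 5: best P0=- P1=NH1 P2=NH0
Op 6: best P0=- P1=NH1 P2=NH0
Op 7: best P0=- P1=NH1 P2=NH0
Op 8: best P0=NH4 P1=NH1 P2=NH0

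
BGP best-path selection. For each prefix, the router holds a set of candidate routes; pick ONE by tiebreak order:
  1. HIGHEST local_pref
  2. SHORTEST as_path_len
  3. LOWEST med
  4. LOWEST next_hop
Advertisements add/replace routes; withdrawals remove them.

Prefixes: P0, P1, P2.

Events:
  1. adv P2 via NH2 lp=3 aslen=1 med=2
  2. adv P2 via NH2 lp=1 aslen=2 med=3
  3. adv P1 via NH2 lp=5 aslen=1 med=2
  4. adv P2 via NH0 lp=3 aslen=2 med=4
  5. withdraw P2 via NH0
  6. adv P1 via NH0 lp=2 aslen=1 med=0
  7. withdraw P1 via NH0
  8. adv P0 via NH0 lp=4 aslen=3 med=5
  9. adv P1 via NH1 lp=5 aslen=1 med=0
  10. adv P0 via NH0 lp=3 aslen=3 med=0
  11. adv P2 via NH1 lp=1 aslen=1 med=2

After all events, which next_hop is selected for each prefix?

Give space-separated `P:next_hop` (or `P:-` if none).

Op 1: best P0=- P1=- P2=NH2
Op 2: best P0=- P1=- P2=NH2
Op 3: best P0=- P1=NH2 P2=NH2
Op 4: best P0=- P1=NH2 P2=NH0
Op 5: best P0=- P1=NH2 P2=NH2
Op 6: best P0=- P1=NH2 P2=NH2
Op 7: best P0=- P1=NH2 P2=NH2
Op 8: best P0=NH0 P1=NH2 P2=NH2
Op 9: best P0=NH0 P1=NH1 P2=NH2
Op 10: best P0=NH0 P1=NH1 P2=NH2
Op 11: best P0=NH0 P1=NH1 P2=NH1

Answer: P0:NH0 P1:NH1 P2:NH1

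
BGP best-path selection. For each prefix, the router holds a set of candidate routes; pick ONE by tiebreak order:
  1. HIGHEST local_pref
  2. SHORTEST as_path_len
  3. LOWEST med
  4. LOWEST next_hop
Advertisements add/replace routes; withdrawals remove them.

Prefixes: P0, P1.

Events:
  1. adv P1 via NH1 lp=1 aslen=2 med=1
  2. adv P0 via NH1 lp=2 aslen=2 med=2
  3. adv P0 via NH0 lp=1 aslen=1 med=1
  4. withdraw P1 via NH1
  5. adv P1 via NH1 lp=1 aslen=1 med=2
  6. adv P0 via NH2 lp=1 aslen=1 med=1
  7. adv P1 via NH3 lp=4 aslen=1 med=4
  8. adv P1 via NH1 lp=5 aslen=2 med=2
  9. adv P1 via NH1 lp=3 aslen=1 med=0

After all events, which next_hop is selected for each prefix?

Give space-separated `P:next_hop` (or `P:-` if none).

Op 1: best P0=- P1=NH1
Op 2: best P0=NH1 P1=NH1
Op 3: best P0=NH1 P1=NH1
Op 4: best P0=NH1 P1=-
Op 5: best P0=NH1 P1=NH1
Op 6: best P0=NH1 P1=NH1
Op 7: best P0=NH1 P1=NH3
Op 8: best P0=NH1 P1=NH1
Op 9: best P0=NH1 P1=NH3

Answer: P0:NH1 P1:NH3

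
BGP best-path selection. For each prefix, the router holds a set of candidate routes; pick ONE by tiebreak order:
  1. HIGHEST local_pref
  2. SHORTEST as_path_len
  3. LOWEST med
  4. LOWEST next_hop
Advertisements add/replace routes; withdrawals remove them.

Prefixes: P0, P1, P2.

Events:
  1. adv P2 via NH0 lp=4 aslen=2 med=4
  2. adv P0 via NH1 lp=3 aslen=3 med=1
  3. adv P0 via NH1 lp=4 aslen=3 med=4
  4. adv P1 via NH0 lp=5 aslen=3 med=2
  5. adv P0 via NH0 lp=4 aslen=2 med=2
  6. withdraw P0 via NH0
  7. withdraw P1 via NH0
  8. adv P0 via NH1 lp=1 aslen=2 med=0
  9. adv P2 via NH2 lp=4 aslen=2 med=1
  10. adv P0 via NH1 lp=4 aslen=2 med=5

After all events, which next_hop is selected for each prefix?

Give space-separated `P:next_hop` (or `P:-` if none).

Answer: P0:NH1 P1:- P2:NH2

Derivation:
Op 1: best P0=- P1=- P2=NH0
Op 2: best P0=NH1 P1=- P2=NH0
Op 3: best P0=NH1 P1=- P2=NH0
Op 4: best P0=NH1 P1=NH0 P2=NH0
Op 5: best P0=NH0 P1=NH0 P2=NH0
Op 6: best P0=NH1 P1=NH0 P2=NH0
Op 7: best P0=NH1 P1=- P2=NH0
Op 8: best P0=NH1 P1=- P2=NH0
Op 9: best P0=NH1 P1=- P2=NH2
Op 10: best P0=NH1 P1=- P2=NH2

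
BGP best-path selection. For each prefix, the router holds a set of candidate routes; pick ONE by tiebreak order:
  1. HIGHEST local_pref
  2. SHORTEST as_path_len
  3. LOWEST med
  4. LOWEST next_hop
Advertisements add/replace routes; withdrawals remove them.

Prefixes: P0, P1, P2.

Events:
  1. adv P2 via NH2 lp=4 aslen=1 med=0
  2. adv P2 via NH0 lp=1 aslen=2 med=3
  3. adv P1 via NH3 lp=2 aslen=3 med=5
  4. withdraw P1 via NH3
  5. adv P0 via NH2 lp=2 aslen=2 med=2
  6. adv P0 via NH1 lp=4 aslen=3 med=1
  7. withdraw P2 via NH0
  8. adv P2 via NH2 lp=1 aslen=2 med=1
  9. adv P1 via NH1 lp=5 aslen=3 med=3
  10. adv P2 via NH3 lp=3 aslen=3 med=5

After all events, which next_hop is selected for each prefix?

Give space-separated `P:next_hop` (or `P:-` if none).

Answer: P0:NH1 P1:NH1 P2:NH3

Derivation:
Op 1: best P0=- P1=- P2=NH2
Op 2: best P0=- P1=- P2=NH2
Op 3: best P0=- P1=NH3 P2=NH2
Op 4: best P0=- P1=- P2=NH2
Op 5: best P0=NH2 P1=- P2=NH2
Op 6: best P0=NH1 P1=- P2=NH2
Op 7: best P0=NH1 P1=- P2=NH2
Op 8: best P0=NH1 P1=- P2=NH2
Op 9: best P0=NH1 P1=NH1 P2=NH2
Op 10: best P0=NH1 P1=NH1 P2=NH3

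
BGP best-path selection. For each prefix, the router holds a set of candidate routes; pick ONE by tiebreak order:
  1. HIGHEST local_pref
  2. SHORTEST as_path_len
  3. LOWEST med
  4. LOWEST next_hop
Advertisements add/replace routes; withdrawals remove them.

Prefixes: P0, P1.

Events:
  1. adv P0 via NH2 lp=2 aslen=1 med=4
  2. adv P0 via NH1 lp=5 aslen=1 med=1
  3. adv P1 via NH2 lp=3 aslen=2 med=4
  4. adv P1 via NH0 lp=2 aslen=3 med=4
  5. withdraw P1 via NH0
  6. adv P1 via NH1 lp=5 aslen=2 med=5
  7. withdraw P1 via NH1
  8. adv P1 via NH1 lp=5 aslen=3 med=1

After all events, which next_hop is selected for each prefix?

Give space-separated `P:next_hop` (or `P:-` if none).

Answer: P0:NH1 P1:NH1

Derivation:
Op 1: best P0=NH2 P1=-
Op 2: best P0=NH1 P1=-
Op 3: best P0=NH1 P1=NH2
Op 4: best P0=NH1 P1=NH2
Op 5: best P0=NH1 P1=NH2
Op 6: best P0=NH1 P1=NH1
Op 7: best P0=NH1 P1=NH2
Op 8: best P0=NH1 P1=NH1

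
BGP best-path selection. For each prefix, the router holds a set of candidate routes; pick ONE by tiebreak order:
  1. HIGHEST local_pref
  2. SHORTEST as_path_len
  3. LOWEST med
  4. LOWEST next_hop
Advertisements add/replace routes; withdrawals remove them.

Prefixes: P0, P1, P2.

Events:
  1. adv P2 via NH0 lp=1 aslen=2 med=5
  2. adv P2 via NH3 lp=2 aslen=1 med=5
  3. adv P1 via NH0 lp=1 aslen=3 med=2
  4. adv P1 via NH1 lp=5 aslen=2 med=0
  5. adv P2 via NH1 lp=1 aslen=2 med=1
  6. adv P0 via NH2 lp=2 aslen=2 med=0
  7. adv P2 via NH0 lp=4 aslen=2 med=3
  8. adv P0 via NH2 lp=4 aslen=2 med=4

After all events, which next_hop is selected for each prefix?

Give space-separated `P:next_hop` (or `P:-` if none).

Op 1: best P0=- P1=- P2=NH0
Op 2: best P0=- P1=- P2=NH3
Op 3: best P0=- P1=NH0 P2=NH3
Op 4: best P0=- P1=NH1 P2=NH3
Op 5: best P0=- P1=NH1 P2=NH3
Op 6: best P0=NH2 P1=NH1 P2=NH3
Op 7: best P0=NH2 P1=NH1 P2=NH0
Op 8: best P0=NH2 P1=NH1 P2=NH0

Answer: P0:NH2 P1:NH1 P2:NH0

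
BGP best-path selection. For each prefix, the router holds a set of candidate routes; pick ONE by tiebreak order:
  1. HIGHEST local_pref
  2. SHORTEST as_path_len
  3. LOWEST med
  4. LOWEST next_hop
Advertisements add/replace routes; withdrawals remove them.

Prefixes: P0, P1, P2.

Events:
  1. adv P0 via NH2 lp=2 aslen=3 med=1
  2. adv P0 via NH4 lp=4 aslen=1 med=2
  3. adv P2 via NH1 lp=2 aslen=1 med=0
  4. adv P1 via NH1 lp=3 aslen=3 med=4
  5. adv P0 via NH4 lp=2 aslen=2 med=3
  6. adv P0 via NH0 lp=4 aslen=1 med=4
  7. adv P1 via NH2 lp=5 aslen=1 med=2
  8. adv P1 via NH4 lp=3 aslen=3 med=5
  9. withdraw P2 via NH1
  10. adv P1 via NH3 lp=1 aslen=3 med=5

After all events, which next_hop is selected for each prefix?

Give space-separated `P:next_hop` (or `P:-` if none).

Op 1: best P0=NH2 P1=- P2=-
Op 2: best P0=NH4 P1=- P2=-
Op 3: best P0=NH4 P1=- P2=NH1
Op 4: best P0=NH4 P1=NH1 P2=NH1
Op 5: best P0=NH4 P1=NH1 P2=NH1
Op 6: best P0=NH0 P1=NH1 P2=NH1
Op 7: best P0=NH0 P1=NH2 P2=NH1
Op 8: best P0=NH0 P1=NH2 P2=NH1
Op 9: best P0=NH0 P1=NH2 P2=-
Op 10: best P0=NH0 P1=NH2 P2=-

Answer: P0:NH0 P1:NH2 P2:-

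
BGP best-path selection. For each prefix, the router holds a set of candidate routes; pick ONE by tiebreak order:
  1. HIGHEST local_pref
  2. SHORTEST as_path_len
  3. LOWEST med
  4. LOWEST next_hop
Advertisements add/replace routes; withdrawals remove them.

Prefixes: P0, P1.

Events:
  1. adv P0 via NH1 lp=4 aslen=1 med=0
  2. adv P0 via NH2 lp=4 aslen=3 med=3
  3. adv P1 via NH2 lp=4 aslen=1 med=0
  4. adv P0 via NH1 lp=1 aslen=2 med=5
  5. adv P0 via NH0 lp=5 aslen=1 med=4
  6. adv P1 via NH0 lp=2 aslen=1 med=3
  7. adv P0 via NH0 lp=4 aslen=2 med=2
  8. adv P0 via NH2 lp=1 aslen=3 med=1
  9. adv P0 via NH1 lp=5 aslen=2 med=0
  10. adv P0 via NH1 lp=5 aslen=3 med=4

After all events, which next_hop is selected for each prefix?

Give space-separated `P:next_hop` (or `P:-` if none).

Answer: P0:NH1 P1:NH2

Derivation:
Op 1: best P0=NH1 P1=-
Op 2: best P0=NH1 P1=-
Op 3: best P0=NH1 P1=NH2
Op 4: best P0=NH2 P1=NH2
Op 5: best P0=NH0 P1=NH2
Op 6: best P0=NH0 P1=NH2
Op 7: best P0=NH0 P1=NH2
Op 8: best P0=NH0 P1=NH2
Op 9: best P0=NH1 P1=NH2
Op 10: best P0=NH1 P1=NH2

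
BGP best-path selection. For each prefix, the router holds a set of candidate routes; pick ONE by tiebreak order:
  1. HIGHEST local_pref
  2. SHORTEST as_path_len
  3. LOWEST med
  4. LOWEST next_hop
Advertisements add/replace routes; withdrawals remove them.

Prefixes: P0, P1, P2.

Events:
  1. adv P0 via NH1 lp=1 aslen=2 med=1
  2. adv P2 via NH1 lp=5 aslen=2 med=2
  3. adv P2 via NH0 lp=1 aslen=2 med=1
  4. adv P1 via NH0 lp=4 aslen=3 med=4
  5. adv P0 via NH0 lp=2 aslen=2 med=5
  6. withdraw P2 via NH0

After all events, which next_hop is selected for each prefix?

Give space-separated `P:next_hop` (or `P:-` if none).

Op 1: best P0=NH1 P1=- P2=-
Op 2: best P0=NH1 P1=- P2=NH1
Op 3: best P0=NH1 P1=- P2=NH1
Op 4: best P0=NH1 P1=NH0 P2=NH1
Op 5: best P0=NH0 P1=NH0 P2=NH1
Op 6: best P0=NH0 P1=NH0 P2=NH1

Answer: P0:NH0 P1:NH0 P2:NH1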